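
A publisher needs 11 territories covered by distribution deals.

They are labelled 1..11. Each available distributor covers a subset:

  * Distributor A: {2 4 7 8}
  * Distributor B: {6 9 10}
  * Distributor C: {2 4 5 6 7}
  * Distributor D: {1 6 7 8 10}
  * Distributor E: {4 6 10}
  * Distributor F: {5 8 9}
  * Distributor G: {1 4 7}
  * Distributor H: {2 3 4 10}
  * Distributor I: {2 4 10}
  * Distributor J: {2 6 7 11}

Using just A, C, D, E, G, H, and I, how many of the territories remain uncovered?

2

Union of A, C, D, E, G, H, I = {1, 2, 3, 4, 5, 6, 7, 8, 10}.
Not covered: 9, 11 — 2 territories.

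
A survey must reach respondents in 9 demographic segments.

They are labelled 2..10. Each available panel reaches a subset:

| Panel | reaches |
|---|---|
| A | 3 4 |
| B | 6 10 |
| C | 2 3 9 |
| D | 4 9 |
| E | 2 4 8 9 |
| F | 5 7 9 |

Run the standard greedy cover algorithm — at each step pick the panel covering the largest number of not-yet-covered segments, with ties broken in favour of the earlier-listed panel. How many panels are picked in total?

Greedy: pick E (covers 4 new) → pick B (covers 2 new) → pick F (covers 2 new) → pick A (covers 1 new). Total picks: 4.

4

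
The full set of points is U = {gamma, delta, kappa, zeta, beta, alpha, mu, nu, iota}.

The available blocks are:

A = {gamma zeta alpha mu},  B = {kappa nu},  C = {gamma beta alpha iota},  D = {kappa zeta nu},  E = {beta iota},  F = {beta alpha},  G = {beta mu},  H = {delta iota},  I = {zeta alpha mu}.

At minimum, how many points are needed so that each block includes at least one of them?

4

The 4 points {zeta, beta, nu, iota} hit every block.
No choice of 3 points meets every block, so 4 is the minimum.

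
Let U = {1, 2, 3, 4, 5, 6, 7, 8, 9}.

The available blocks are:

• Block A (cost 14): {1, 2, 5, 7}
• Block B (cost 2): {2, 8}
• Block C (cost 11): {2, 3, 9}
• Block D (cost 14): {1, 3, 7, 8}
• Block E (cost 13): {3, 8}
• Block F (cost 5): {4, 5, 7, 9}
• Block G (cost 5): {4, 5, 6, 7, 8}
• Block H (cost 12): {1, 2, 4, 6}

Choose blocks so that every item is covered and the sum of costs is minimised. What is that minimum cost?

B, D, F, G together cover every item (B ∪ D ∪ F ∪ G = {1, 2, 3, 4, 5, 6, 7, 8, 9}); total cost 2 + 14 + 5 + 5 = 26.
No covering selection has total cost below 26.

26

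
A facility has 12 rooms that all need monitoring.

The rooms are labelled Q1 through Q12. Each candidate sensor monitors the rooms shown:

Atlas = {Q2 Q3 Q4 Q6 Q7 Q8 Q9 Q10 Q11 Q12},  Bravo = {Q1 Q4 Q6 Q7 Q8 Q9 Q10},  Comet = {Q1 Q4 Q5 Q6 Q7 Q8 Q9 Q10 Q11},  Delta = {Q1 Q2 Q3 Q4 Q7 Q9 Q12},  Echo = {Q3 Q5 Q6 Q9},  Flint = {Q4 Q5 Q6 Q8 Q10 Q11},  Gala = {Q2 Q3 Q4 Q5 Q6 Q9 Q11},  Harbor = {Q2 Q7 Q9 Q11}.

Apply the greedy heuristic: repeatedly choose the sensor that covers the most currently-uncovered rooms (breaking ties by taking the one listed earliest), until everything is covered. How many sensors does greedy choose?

Greedy: pick Atlas (covers 10 new) → pick Comet (covers 2 new). Total picks: 2.

2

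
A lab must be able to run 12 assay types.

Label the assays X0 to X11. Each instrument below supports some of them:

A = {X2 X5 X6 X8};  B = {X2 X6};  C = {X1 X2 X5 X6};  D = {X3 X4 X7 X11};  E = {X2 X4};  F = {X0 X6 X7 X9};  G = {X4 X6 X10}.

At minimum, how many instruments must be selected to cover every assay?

Take {A, C, D, F, G}. Their union is {X0, X1, X2, X3, X4, X5, X6, X7, X8, X9, X10, X11}, which is all 12 assays.
No 4 of the 7 instruments cover everything (all 35 combinations miss at least one assay), so 5 is optimal.

5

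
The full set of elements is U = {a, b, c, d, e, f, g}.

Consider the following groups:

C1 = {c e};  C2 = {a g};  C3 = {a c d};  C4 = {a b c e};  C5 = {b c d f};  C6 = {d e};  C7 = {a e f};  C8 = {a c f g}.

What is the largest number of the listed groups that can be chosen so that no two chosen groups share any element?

2

C2, C5 are pairwise disjoint (C2={a,g}; C5={b,c,d,f}).
Every remaining group overlaps one of these, and no 3 of the listed groups are pairwise disjoint, so 2 is the maximum.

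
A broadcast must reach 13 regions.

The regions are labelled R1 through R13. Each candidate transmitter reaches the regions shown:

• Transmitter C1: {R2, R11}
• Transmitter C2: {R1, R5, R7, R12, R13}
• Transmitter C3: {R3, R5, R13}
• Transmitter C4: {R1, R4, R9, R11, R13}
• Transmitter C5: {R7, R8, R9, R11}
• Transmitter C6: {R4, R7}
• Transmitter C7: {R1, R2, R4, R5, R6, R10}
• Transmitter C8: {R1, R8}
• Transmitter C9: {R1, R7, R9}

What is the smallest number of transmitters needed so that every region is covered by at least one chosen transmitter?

4

C2 and C3 and C5 and C7 together: C2 ∪ C3 ∪ C5 ∪ C7 = {R1, R2, R3, R4, R5, R6, R7, R8, R9, R10, R11, R12, R13} — every region is covered.
No 3 of the 9 transmitters cover everything (all 84 combinations miss at least one region), so 4 is optimal.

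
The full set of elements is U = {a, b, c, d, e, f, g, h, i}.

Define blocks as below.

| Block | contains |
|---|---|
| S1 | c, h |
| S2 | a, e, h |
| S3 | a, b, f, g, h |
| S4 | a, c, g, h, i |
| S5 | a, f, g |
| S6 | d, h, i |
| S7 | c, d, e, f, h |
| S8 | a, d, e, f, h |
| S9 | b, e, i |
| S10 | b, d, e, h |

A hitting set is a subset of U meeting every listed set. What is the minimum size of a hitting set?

3

T = {b, f, h} meets every block (each contains at least one member of T), and |T| = 3.
The blocks S1, S5, S9 are pairwise disjoint, so any hitting set needs a separate element for each — at least 3. Hence 3 is optimal.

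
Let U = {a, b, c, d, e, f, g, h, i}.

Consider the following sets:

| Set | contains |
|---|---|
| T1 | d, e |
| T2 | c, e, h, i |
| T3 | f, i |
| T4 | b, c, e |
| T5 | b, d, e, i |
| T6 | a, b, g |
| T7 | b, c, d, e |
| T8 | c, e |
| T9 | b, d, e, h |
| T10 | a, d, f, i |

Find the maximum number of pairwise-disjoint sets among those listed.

T1, T3, T6 are pairwise disjoint (T1={d,e}; T3={f,i}; T6={a,b,g}).
Every remaining set overlaps one of these, and no 4 of the listed sets are pairwise disjoint, so 3 is the maximum.

3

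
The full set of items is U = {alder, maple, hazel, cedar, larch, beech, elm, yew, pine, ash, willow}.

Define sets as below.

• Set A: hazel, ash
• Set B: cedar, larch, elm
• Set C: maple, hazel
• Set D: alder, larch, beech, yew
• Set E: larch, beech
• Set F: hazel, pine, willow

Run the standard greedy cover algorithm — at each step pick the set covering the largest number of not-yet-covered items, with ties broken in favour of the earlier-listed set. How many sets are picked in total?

Greedy: pick D (covers 4 new) → pick F (covers 3 new) → pick B (covers 2 new) → pick A (covers 1 new) → pick C (covers 1 new). Total picks: 5.

5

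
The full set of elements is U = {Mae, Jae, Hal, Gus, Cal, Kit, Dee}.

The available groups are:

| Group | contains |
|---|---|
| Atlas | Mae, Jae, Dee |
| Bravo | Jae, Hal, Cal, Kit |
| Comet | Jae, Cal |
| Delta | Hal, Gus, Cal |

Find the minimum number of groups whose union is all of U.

3

Atlas, Bravo, and Delta cover everything between them: the union {Mae, Jae, Hal, Gus, Cal, Kit, Dee} is all of U.
Only Atlas contains Mae, so Atlas is forced; the remaining 4 elements need at least 2 more groups (each remaining group adds at most 3) — so at least 3 groups are needed, and 3 is optimal.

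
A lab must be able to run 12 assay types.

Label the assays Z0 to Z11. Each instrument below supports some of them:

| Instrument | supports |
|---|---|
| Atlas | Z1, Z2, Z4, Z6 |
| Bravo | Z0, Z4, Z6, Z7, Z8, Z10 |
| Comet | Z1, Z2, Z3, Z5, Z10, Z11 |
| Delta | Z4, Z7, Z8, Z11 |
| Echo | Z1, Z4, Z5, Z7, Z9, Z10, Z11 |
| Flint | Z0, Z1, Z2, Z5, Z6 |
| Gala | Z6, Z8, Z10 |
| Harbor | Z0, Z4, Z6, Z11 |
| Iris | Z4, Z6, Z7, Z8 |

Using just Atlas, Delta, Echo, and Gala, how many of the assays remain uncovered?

2

Union of Atlas, Delta, Echo, Gala = {Z1, Z2, Z4, Z5, Z6, Z7, Z8, Z9, Z10, Z11}.
Not covered: Z0, Z3 — 2 assays.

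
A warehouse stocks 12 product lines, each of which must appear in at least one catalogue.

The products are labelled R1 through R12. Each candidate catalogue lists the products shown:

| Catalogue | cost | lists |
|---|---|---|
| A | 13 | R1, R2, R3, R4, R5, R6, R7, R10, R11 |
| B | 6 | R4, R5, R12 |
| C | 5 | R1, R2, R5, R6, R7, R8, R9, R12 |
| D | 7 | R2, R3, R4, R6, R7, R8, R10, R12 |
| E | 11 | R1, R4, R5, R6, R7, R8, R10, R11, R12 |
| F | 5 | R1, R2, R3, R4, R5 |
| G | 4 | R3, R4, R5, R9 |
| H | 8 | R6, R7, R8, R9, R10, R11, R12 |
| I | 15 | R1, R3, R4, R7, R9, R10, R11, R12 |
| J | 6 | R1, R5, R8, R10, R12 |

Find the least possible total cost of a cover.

13

F, H together cover every product (F ∪ H = {R1, R2, R3, R4, R5, R6, R7, R8, R9, R10, R11, R12}); total cost 5 + 8 = 13.
The greedy pick C, G, H costs 17; no covering selection beats 13.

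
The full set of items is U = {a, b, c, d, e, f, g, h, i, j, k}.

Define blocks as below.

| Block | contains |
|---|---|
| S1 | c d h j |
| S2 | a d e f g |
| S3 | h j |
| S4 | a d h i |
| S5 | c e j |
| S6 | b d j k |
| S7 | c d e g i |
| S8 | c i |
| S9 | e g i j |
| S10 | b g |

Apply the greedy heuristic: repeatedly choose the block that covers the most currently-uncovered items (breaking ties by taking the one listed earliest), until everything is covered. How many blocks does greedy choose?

4

Greedy: pick S2 (covers 5 new) → pick S1 (covers 3 new) → pick S6 (covers 2 new) → pick S4 (covers 1 new). Total picks: 4.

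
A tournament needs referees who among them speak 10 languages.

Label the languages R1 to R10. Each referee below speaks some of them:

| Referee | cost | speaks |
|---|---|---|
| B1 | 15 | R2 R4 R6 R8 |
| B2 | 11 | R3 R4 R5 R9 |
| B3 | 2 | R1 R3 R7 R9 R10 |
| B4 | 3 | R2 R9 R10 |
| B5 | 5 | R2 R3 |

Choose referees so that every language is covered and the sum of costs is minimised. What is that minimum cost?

B1, B2, B3 together cover every language (B1 ∪ B2 ∪ B3 = {R1, R2, R3, R4, R5, R6, R7, R8, R9, R10}); total cost 15 + 11 + 2 = 28.
The greedy pick B3, B4, B1, B2 costs 31; no covering selection beats 28.

28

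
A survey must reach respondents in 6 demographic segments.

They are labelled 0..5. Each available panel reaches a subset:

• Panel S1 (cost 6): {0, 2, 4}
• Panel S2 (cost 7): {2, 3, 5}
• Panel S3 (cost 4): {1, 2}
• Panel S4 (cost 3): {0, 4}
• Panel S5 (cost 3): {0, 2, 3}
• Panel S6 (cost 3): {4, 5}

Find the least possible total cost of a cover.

10

S3, S5, S6 together cover every segment (S3 ∪ S5 ∪ S6 = {0, 1, 2, 3, 4, 5}); total cost 4 + 3 + 3 = 10.
No covering selection has total cost below 10.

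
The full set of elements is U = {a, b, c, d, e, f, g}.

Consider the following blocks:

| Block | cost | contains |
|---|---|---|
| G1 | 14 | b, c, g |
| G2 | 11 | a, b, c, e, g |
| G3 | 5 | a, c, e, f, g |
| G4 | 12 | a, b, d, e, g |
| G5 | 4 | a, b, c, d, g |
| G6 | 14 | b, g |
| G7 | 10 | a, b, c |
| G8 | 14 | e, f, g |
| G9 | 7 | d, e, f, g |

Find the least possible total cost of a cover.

9

G3, G5 together cover every element (G3 ∪ G5 = {a, b, c, d, e, f, g}); total cost 5 + 4 = 9.
No covering selection has total cost below 9.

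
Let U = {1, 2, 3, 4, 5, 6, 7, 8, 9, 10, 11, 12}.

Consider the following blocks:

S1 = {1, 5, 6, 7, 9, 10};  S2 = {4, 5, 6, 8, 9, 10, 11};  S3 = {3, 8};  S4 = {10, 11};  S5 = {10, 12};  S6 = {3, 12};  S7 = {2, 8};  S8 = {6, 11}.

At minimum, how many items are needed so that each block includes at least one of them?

The 4 items {2, 3, 10, 11} hit every block.
No choice of 3 items meets every block, so 4 is the minimum.

4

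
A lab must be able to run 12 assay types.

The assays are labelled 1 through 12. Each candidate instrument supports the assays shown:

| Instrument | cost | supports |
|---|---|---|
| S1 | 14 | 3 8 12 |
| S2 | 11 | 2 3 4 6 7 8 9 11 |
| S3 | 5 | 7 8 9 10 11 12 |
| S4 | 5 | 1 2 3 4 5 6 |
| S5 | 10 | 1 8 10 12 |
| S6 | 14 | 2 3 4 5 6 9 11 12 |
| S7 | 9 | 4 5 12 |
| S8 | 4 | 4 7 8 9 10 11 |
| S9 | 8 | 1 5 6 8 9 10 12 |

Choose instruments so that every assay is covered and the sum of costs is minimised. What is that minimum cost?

S3, S4 together cover every assay (S3 ∪ S4 = {1, 2, 3, 4, 5, 6, 7, 8, 9, 10, 11, 12}); total cost 5 + 5 = 10.
The greedy pick S8, S4, S3 costs 14; no covering selection beats 10.

10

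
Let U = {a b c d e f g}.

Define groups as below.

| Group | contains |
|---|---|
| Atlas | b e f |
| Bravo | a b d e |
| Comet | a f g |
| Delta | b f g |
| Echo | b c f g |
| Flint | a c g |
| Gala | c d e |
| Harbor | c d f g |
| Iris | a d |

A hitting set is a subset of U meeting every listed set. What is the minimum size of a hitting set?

3

The 3 items {a, e, g} hit every group.
No choice of 2 items meets every group, so 3 is the minimum.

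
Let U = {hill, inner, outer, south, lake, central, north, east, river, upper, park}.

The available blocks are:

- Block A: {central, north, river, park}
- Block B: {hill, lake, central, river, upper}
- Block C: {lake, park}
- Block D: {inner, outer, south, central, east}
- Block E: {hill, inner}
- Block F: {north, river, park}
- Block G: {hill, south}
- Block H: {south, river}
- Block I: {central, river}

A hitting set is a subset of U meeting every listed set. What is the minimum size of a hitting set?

T = {inner, south, central, park} meets every block (each contains at least one member of T), and |T| = 4.
No choice of 3 elements meets every block, so 4 is the minimum.

4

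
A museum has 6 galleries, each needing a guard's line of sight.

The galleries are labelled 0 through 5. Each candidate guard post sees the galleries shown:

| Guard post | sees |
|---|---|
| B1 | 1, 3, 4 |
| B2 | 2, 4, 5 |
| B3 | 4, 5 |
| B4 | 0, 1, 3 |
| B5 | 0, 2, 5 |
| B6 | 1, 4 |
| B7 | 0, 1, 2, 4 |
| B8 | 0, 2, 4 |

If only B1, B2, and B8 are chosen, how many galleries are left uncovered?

0

Union of B1, B2, B8 = {0, 1, 2, 3, 4, 5} — that's every gallery, so 0 are uncovered.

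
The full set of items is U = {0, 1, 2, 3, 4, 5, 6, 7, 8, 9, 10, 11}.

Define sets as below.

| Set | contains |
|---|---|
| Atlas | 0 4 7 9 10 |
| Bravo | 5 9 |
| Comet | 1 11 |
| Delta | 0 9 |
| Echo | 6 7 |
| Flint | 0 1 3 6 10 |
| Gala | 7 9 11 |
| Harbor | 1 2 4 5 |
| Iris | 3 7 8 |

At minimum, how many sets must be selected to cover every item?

Flint and Gala and Harbor and Iris together: Flint ∪ Gala ∪ Harbor ∪ Iris = {0, 1, 2, 3, 4, 5, 6, 7, 8, 9, 10, 11} — every item is covered.
Only Iris contains 8, so Iris is forced; the remaining 9 items need at least 3 more sets (each remaining set adds at most 4) — so at least 4 sets are needed, and 4 is optimal.

4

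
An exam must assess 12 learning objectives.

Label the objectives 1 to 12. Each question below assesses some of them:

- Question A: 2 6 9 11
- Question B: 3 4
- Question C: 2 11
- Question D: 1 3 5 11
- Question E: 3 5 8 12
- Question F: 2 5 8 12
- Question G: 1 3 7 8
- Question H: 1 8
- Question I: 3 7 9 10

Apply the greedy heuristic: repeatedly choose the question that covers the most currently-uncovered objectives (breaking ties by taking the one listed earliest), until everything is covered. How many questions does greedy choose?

5

Greedy: pick A (covers 4 new) → pick E (covers 4 new) → pick G (covers 2 new) → pick B (covers 1 new) → pick I (covers 1 new). Total picks: 5.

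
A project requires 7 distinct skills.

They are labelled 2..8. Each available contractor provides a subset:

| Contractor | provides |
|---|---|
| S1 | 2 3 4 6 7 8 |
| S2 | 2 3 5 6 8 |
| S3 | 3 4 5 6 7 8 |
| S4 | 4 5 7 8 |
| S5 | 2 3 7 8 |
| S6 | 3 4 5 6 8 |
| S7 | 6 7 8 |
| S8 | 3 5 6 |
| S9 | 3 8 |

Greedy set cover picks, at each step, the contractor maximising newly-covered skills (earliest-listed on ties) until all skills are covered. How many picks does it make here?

Greedy: pick S1 (covers 6 new) → pick S2 (covers 1 new). Total picks: 2.

2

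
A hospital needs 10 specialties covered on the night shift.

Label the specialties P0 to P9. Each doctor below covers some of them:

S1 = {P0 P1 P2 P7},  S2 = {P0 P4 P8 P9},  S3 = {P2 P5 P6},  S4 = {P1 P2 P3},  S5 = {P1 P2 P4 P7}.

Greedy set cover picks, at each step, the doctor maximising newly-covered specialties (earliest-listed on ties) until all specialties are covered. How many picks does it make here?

4

Greedy: pick S1 (covers 4 new) → pick S2 (covers 3 new) → pick S3 (covers 2 new) → pick S4 (covers 1 new). Total picks: 4.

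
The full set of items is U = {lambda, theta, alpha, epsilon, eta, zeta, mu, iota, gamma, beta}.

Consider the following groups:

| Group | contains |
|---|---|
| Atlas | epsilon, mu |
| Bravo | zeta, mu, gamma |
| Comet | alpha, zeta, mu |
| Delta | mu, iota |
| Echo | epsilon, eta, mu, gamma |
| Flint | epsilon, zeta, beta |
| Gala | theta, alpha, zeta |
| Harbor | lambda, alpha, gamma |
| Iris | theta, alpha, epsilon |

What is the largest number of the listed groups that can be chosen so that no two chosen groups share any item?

3

Delta, Flint, Harbor are pairwise disjoint (Delta={mu,iota}; Flint={epsilon,zeta,beta}; Harbor={lambda,alpha,gamma}).
Every remaining group overlaps one of these, and no 4 of the listed groups are pairwise disjoint, so 3 is the maximum.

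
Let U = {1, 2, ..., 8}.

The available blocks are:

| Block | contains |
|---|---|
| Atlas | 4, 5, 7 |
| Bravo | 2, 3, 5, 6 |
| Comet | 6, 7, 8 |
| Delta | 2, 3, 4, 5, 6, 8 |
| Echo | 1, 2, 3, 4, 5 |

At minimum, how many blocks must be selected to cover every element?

2

Take {Comet, Echo}. Their union is {1, 2, 3, 4, 5, 6, 7, 8}, which is all 8 elements.
No single block has all 8 elements (the largest, Delta, has 6), so 2 is optimal.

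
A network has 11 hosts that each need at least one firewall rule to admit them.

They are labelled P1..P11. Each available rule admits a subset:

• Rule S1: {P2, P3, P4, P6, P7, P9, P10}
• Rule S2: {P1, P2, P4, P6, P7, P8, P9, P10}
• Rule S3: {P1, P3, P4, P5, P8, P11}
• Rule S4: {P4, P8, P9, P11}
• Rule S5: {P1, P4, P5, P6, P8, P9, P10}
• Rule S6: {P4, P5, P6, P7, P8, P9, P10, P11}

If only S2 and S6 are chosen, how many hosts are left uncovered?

1

Union of S2, S6 = {P1, P2, P4, P5, P6, P7, P8, P9, P10, P11}.
Not covered: P3 — 1 host.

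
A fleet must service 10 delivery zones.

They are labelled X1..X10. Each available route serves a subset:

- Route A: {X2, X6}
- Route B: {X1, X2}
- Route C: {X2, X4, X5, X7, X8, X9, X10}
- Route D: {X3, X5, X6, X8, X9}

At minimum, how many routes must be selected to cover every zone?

3

Take {B, C, D}. Their union is {X1, X2, X3, X4, X5, X6, X7, X8, X9, X10}, which is all 10 zones.
Only B contains X1, so B is forced; the remaining 8 zones need at least 2 more routes (each remaining route adds at most 6) — so at least 3 routes are needed, and 3 is optimal.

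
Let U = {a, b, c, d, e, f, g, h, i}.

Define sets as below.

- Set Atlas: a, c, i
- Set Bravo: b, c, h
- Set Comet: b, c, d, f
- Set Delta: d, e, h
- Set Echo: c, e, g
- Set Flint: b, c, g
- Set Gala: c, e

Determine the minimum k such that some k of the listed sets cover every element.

Atlas, Comet, Delta, and Flint cover everything between them: the union {a, b, c, d, e, f, g, h, i} is all of U.
Only Comet contains f, so Comet is forced; the remaining 5 elements need at least 3 more sets (each remaining set adds at most 2) — so at least 4 sets are needed, and 4 is optimal.

4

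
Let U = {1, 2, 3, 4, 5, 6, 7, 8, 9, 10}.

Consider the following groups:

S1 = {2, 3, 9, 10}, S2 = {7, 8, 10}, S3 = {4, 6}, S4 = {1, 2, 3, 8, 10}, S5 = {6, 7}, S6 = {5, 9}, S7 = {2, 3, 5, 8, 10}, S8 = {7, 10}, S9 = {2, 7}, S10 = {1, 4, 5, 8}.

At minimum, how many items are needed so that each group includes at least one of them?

The 4 items {6, 7, 8, 9} hit every group.
No choice of 3 items meets every group, so 4 is the minimum.

4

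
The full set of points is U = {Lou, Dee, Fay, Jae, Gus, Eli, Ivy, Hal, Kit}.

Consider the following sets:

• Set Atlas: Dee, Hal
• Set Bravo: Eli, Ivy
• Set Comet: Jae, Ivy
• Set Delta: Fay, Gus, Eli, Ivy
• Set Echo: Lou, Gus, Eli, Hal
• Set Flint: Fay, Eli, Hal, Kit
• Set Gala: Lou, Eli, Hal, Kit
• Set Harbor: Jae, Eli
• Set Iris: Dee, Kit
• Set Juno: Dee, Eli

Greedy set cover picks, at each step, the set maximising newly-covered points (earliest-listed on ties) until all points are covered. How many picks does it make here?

4

Greedy: pick Delta (covers 4 new) → pick Gala (covers 3 new) → pick Atlas (covers 1 new) → pick Comet (covers 1 new). Total picks: 4.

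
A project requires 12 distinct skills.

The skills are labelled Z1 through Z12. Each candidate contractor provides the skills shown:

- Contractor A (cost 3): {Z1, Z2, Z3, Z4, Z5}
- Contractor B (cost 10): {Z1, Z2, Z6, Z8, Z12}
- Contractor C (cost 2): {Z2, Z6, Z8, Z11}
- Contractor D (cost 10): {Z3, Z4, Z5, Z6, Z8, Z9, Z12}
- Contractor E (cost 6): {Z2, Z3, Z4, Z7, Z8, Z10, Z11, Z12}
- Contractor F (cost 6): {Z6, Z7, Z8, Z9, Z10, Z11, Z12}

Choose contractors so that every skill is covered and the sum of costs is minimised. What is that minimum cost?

9

A, F together cover every skill (A ∪ F = {Z1, Z2, Z3, Z4, Z5, Z6, Z7, Z8, Z9, Z10, Z11, Z12}); total cost 3 + 6 = 9.
The greedy pick C, A, F costs 11; no covering selection beats 9.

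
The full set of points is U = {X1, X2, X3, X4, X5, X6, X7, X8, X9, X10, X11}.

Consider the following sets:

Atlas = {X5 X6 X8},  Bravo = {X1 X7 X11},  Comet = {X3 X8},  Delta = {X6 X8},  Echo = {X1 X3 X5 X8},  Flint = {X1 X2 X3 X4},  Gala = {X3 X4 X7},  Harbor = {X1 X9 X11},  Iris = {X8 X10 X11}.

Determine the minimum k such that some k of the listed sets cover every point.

5

Atlas, Flint, Gala, Harbor, and Iris cover everything between them: the union {X1, X2, X3, X4, X5, X6, X7, X8, X9, X10, X11} is all of U.
No 4 of the 9 sets cover everything (all 126 combinations miss at least one point), so 5 is optimal.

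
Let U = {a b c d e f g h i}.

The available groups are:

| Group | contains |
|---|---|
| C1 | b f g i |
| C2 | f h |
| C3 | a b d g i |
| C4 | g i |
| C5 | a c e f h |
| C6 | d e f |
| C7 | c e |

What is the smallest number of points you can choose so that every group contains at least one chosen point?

T = {e, f, i} meets every group (each contains at least one member of T), and |T| = 3.
The groups C2, C4, C7 are pairwise disjoint, so any hitting set needs a separate point for each — at least 3. Hence 3 is optimal.

3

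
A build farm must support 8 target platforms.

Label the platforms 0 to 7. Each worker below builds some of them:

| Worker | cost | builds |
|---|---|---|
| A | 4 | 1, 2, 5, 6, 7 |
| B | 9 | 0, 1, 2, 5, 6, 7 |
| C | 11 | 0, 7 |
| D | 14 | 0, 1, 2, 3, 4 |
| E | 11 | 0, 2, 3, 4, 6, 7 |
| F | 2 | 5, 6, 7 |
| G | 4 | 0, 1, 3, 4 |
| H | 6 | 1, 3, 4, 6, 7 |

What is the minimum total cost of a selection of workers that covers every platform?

8

A, G together cover every platform (A ∪ G = {0, 1, 2, 3, 4, 5, 6, 7}); total cost 4 + 4 = 8.
The greedy pick F, G, A costs 10; no covering selection beats 8.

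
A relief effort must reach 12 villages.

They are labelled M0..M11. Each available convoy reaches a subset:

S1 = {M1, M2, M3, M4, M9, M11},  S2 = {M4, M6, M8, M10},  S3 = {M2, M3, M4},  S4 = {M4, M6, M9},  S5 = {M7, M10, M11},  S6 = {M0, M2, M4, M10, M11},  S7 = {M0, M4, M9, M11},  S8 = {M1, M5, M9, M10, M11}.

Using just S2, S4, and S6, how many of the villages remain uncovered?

4

Union of S2, S4, S6 = {M0, M2, M4, M6, M8, M9, M10, M11}.
Not covered: M1, M3, M5, M7 — 4 villages.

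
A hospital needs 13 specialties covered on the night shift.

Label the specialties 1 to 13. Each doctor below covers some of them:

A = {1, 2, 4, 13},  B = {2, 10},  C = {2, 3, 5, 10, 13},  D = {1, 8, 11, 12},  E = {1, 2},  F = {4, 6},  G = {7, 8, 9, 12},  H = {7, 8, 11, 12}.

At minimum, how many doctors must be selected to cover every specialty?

4

Take {C, D, F, G}. Their union is {1, 2, 3, 4, 5, 6, 7, 8, 9, 10, 11, 12, 13}, which is all 13 specialties.
Only F contains 6, so F is forced; the remaining 11 specialties need at least 3 more doctors (each remaining doctor adds at most 5) — so at least 4 doctors are needed, and 4 is optimal.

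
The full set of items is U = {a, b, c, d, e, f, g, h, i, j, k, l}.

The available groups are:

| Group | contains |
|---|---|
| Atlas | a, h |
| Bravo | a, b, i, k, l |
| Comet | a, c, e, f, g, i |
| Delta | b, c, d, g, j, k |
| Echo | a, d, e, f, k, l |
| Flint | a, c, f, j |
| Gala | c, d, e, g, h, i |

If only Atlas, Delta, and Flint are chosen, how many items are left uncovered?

Union of Atlas, Delta, Flint = {a, b, c, d, f, g, h, j, k}.
Not covered: e, i, l — 3 items.

3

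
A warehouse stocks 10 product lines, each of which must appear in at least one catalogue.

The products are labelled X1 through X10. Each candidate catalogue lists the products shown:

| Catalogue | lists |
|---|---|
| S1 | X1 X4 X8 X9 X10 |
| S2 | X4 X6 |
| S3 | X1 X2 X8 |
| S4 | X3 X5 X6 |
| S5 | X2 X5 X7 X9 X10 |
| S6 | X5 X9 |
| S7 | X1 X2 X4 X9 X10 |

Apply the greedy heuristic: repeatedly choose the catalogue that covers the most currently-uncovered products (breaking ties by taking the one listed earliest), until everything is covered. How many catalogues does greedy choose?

3

Greedy: pick S1 (covers 5 new) → pick S4 (covers 3 new) → pick S5 (covers 2 new). Total picks: 3.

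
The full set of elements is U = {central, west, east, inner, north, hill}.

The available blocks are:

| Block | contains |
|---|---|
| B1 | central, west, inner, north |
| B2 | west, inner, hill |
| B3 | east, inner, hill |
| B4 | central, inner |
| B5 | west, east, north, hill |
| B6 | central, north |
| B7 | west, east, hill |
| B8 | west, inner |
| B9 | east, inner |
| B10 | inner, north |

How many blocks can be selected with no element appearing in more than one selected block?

B4, B5 are pairwise disjoint (B4={central,inner}; B5={west,east,north,hill}).
Every remaining block overlaps one of these, and no 3 of the listed blocks are pairwise disjoint, so 2 is the maximum.

2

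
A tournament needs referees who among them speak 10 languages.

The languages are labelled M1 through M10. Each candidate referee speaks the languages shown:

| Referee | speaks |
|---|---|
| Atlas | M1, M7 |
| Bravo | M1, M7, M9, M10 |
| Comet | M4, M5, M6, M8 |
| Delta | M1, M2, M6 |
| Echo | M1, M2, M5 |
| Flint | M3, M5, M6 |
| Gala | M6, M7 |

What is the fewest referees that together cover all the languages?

Bravo and Comet and Echo and Flint together: Bravo ∪ Comet ∪ Echo ∪ Flint = {M1, M2, M3, M4, M5, M6, M7, M8, M9, M10} — every language is covered.
No 3 of the 7 referees cover everything (all 35 combinations miss at least one language), so 4 is optimal.

4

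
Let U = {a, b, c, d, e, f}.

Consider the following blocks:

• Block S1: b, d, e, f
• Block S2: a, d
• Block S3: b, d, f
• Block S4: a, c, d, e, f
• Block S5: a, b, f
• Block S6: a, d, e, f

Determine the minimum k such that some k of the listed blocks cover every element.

2

Take {S4, S5}. Their union is {a, b, c, d, e, f}, which is all 6 elements.
No single block has all 6 elements (the largest, S4, has 5), so 2 is optimal.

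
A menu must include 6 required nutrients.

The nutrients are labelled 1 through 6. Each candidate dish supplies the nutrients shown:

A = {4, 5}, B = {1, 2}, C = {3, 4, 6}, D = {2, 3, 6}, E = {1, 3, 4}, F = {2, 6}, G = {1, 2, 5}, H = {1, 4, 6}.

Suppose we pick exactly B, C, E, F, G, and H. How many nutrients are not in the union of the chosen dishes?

Union of B, C, E, F, G, H = {1, 2, 3, 4, 5, 6} — that's every nutrient, so 0 are uncovered.

0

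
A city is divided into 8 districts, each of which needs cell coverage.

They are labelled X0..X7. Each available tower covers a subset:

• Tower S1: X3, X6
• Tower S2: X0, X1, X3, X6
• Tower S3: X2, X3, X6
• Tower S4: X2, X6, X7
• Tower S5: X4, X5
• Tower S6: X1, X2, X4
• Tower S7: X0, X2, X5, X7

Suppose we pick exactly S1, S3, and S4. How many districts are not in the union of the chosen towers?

Union of S1, S3, S4 = {X2, X3, X6, X7}.
Not covered: X0, X1, X4, X5 — 4 districts.

4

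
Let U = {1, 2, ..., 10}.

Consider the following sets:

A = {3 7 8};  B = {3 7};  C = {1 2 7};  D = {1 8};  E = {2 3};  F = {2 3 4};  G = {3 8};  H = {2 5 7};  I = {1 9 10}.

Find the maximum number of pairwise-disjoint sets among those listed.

G, H, I are pairwise disjoint (G={3,8}; H={2,5,7}; I={1,9,10}).
Every remaining set overlaps one of these, and no 4 of the listed sets are pairwise disjoint, so 3 is the maximum.

3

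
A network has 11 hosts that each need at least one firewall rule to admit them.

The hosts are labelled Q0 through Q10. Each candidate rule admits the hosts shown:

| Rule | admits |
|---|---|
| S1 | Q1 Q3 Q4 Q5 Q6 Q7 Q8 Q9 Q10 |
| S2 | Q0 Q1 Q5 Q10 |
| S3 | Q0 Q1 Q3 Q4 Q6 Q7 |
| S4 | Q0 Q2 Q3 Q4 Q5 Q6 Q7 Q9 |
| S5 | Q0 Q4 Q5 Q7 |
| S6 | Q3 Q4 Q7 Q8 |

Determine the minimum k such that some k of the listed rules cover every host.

Take {S1, S4}. Their union is {Q0, Q1, Q2, Q3, Q4, Q5, Q6, Q7, Q8, Q9, Q10}, which is all 11 hosts.
No single rule has all 11 hosts (the largest, S1, has 9), so 2 is optimal.

2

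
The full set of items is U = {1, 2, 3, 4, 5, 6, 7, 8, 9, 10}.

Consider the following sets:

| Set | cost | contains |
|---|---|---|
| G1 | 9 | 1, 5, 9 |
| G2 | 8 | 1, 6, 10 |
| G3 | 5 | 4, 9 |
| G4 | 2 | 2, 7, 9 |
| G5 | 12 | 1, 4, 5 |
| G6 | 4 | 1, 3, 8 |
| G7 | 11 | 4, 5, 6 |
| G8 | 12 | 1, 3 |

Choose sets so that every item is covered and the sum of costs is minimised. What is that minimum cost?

25

G2, G4, G6, G7 together cover every item (G2 ∪ G4 ∪ G6 ∪ G7 = {1, 2, 3, 4, 5, 6, 7, 8, 9, 10}); total cost 8 + 2 + 4 + 11 = 25.
No covering selection has total cost below 25.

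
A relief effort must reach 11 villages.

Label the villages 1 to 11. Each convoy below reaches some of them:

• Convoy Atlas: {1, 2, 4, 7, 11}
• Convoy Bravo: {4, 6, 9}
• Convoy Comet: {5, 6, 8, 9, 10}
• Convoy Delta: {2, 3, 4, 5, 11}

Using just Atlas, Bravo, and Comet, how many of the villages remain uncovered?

Union of Atlas, Bravo, Comet = {1, 2, 4, 5, 6, 7, 8, 9, 10, 11}.
Not covered: 3 — 1 village.

1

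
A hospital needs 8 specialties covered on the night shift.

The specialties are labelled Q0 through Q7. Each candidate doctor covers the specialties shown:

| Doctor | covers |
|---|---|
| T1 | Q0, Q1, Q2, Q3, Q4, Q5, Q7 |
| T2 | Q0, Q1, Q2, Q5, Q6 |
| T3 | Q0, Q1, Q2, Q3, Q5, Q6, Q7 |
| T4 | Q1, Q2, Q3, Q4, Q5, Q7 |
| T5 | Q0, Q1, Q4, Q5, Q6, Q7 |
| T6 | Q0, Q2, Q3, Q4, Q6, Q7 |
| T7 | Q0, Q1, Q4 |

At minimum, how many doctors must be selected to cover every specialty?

T3 and T4 together: T3 ∪ T4 = {Q0, Q1, Q2, Q3, Q4, Q5, Q6, Q7} — every specialty is covered.
No single doctor has all 8 specialties (the largest, T1, has 7), so 2 is optimal.

2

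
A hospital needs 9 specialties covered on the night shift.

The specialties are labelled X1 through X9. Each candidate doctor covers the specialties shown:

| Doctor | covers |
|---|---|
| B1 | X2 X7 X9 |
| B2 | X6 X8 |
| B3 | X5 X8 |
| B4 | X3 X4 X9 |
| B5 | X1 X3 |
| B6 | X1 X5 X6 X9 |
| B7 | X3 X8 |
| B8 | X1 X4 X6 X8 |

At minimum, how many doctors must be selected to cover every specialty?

B1 and B3 and B4 and B6 together: B1 ∪ B3 ∪ B4 ∪ B6 = {X1, X2, X3, X4, X5, X6, X7, X8, X9} — every specialty is covered.
No 3 of the 8 doctors cover everything (all 56 combinations miss at least one specialty), so 4 is optimal.

4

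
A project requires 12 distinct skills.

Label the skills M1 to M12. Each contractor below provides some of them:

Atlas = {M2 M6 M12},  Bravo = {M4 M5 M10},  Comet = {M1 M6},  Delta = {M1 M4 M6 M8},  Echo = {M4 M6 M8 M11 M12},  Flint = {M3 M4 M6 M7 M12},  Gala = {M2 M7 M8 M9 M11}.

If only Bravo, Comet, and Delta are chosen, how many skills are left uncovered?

6

Union of Bravo, Comet, Delta = {M1, M4, M5, M6, M8, M10}.
Not covered: M2, M3, M7, M9, M11, M12 — 6 skills.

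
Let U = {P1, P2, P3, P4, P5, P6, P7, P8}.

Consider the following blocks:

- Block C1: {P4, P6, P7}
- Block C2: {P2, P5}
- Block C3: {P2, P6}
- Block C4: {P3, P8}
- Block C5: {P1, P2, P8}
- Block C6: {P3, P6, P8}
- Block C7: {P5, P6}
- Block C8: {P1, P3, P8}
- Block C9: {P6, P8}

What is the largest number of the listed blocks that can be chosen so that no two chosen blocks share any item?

C1, C2, C8 are pairwise disjoint (C1={P4,P6,P7}; C2={P2,P5}; C8={P1,P3,P8}).
Every remaining block overlaps one of these, and no 4 of the listed blocks are pairwise disjoint, so 3 is the maximum.

3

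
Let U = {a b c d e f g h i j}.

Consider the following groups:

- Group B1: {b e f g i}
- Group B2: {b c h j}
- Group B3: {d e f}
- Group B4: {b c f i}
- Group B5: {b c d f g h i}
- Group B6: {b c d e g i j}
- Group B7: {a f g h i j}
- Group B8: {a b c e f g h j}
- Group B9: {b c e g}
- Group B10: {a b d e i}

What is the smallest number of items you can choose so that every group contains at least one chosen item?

2

The 2 items {b, f} hit every group.
The groups B2, B3 are pairwise disjoint, so any hitting set needs a separate item for each — at least 2. Hence 2 is optimal.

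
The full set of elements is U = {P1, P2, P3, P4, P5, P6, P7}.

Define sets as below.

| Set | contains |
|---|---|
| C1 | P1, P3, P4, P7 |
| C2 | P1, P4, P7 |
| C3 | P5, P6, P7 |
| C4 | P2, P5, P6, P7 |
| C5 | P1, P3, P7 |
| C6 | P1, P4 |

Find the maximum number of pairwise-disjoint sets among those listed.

C4, C6 are pairwise disjoint (C4={P2,P5,P6,P7}; C6={P1,P4}).
Every remaining set overlaps one of these, and no 3 of the listed sets are pairwise disjoint, so 2 is the maximum.

2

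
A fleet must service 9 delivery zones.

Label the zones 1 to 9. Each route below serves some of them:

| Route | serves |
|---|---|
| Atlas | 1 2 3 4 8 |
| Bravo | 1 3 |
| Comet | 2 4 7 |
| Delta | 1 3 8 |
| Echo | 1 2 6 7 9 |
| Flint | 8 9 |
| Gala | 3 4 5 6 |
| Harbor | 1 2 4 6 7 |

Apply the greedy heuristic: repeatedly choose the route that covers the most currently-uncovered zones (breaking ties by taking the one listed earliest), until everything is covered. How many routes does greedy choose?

3

Greedy: pick Atlas (covers 5 new) → pick Echo (covers 3 new) → pick Gala (covers 1 new). Total picks: 3.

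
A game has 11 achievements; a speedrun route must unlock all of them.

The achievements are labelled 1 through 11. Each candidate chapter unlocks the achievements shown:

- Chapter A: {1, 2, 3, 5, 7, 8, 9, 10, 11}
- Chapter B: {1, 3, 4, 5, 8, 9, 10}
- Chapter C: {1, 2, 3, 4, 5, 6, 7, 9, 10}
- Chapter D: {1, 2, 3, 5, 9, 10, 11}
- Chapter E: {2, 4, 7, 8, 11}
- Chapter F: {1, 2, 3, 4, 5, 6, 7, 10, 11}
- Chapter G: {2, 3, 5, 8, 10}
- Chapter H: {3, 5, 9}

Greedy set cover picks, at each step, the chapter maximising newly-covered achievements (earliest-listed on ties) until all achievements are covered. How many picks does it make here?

Greedy: pick A (covers 9 new) → pick C (covers 2 new). Total picks: 2.

2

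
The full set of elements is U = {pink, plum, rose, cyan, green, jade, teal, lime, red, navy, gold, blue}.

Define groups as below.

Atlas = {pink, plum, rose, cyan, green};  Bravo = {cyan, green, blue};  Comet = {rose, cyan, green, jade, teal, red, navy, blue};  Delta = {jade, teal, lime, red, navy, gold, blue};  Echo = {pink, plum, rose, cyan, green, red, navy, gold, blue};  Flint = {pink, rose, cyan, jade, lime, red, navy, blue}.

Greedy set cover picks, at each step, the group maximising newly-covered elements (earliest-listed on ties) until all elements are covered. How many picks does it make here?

Greedy: pick Echo (covers 9 new) → pick Delta (covers 3 new). Total picks: 2.

2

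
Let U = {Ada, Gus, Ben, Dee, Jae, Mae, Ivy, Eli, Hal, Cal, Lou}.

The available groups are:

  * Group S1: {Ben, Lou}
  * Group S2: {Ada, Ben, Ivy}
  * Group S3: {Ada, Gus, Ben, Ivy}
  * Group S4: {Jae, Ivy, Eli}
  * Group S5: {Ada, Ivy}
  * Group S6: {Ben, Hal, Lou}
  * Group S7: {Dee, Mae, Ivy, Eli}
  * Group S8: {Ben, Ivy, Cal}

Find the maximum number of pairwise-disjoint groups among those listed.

2

S1, S5 are pairwise disjoint (S1={Ben,Lou}; S5={Ada,Ivy}).
Every remaining group overlaps one of these, and no 3 of the listed groups are pairwise disjoint, so 2 is the maximum.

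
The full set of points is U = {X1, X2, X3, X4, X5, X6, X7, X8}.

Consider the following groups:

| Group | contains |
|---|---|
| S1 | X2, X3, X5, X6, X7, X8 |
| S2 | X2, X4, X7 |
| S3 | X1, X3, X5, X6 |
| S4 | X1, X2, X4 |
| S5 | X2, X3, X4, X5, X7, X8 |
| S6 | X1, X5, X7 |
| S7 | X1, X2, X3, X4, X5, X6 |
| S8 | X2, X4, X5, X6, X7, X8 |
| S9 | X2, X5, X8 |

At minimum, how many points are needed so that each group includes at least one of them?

Take H = {X2, X5}. Each listed group contains at least one of these, so H is a hitting set of size 2.
The groups S2, S3 are pairwise disjoint, so any hitting set needs a separate point for each — at least 2. Hence 2 is optimal.

2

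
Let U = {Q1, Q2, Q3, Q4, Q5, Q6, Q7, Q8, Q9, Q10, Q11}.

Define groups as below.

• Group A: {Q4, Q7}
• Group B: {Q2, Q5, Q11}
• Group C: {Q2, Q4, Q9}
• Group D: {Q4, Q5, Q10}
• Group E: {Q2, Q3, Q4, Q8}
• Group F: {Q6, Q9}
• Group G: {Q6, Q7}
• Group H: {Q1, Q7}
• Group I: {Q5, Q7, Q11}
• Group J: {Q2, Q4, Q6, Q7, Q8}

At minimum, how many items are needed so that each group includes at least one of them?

4

T = {Q2, Q4, Q6, Q7} meets every group (each contains at least one member of T), and |T| = 4.
No choice of 3 items meets every group, so 4 is the minimum.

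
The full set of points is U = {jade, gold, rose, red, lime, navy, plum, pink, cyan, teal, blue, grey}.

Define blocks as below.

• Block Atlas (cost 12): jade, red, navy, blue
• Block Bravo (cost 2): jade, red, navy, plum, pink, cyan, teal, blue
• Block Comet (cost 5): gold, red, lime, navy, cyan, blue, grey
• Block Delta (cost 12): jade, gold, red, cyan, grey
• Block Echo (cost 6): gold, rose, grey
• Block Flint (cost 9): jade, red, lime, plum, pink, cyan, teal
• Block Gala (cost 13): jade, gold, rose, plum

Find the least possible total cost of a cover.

Bravo, Comet, Echo together cover every point (Bravo ∪ Comet ∪ Echo = {jade, gold, rose, red, lime, navy, plum, pink, cyan, teal, blue, grey}); total cost 2 + 5 + 6 = 13.
No covering selection has total cost below 13.

13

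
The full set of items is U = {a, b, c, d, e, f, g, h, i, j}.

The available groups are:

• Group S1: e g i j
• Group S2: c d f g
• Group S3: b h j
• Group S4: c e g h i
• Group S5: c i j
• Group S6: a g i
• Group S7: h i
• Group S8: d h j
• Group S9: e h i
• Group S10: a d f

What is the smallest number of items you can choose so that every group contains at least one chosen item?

3

The 3 items {f, i, j} hit every group.
No choice of 2 items meets every group, so 3 is the minimum.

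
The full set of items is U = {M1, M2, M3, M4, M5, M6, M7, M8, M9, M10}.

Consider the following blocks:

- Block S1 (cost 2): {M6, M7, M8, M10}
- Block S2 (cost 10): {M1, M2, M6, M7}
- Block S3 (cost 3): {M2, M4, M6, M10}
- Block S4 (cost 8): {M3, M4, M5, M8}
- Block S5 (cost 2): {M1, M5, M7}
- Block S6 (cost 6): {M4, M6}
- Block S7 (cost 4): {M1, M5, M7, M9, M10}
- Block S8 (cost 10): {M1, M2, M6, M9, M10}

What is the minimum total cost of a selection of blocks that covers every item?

15

S3, S4, S7 together cover every item (S3 ∪ S4 ∪ S7 = {M1, M2, M3, M4, M5, M6, M7, M8, M9, M10}); total cost 3 + 8 + 4 = 15.
The greedy pick S1, S5, S3, S7, S4 costs 19; no covering selection beats 15.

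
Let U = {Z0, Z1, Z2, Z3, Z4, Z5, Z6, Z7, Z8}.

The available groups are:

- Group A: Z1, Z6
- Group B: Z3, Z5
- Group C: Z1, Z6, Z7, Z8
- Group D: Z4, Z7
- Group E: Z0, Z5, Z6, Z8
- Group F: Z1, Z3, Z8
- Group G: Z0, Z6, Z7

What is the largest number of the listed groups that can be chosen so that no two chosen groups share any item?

A, B, D are pairwise disjoint (A={Z1,Z6}; B={Z3,Z5}; D={Z4,Z7}).
Every remaining group overlaps one of these, and no 4 of the listed groups are pairwise disjoint, so 3 is the maximum.

3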